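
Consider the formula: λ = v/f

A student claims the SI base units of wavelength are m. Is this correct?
Units of each symbol in λ = v/f:
  v (wave speed): m/s
  f (frequency): 1/s  → in the denominator, contributes s

Multiplying the contributions: [m/s] · [s]
Adding exponents of each base unit: m: 1
SI base units of wavelength: m

The claimed units m match the derived units, so the claim is correct.

Answer: Yes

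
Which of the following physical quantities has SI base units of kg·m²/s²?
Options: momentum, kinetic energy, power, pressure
Checking the SI base units of each option:
  momentum (p = mv): kg·m/s  ✗
  kinetic energy (E = ½mv²): kg·m²/s²  ✓ matches
  power (P = W/t): kg·m²/s³  ✗
  pressure (P = F/A): kg/(m·s²)  ✗

Only kinetic energy has units kg·m²/s².

Answer: kinetic energy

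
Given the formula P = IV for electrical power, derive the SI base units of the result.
Units of each symbol in P = IV:
  I (current): A
  V (voltage, in volts): kg·m²/(s³·A)

Multiplying the contributions: [A] · [kg·m²/(s³·A)]
Adding exponents of each base unit: kg: 1, m: 2, s: -3
SI base units of electrical power: kg·m²/s³

Answer: kg·m²/s³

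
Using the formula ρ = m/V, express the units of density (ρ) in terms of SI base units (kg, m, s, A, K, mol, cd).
Units of each symbol in ρ = m/V:
  m (mass): kg
  V (volume): m³  → in the denominator, contributes 1/m³

Multiplying the contributions: [kg] · [1/m³]
Adding exponents of each base unit: kg: 1, m: -3
SI base units of density: kg/m³

Answer: kg/m³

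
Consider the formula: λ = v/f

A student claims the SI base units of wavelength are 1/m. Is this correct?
Units of each symbol in λ = v/f:
  v (wave speed): m/s
  f (frequency): 1/s  → in the denominator, contributes s

Multiplying the contributions: [m/s] · [s]
Adding exponents of each base unit: m: 1
SI base units of wavelength: m

The claimed units 1/m (exponents m: -1) do not match the derived units m (exponents m: 1), so the claim is incorrect.

Answer: No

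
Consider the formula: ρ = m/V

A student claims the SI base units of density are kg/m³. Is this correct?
Units of each symbol in ρ = m/V:
  m (mass): kg
  V (volume): m³  → in the denominator, contributes 1/m³

Multiplying the contributions: [kg] · [1/m³]
Adding exponents of each base unit: kg: 1, m: -3
SI base units of density: kg/m³

The claimed units kg/m³ match the derived units, so the claim is correct.

Answer: Yes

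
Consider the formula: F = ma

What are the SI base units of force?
Units of each symbol in F = ma:
  m (mass): kg
  a (acceleration): m/s²

Multiplying the contributions: [kg] · [m/s²]
Adding exponents of each base unit: kg: 1, m: 1, s: -2
SI base units of force: kg·m/s²

Answer: kg·m/s²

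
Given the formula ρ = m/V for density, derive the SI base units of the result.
Units of each symbol in ρ = m/V:
  m (mass): kg
  V (volume): m³  → in the denominator, contributes 1/m³

Multiplying the contributions: [kg] · [1/m³]
Adding exponents of each base unit: kg: 1, m: -3
SI base units of density: kg/m³

Answer: kg/m³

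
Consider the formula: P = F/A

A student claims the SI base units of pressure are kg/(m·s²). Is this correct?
Units of each symbol in P = F/A:
  F (force): kg·m/s²
  A (area): m²  → in the denominator, contributes 1/m²

Multiplying the contributions: [kg·m/s²] · [1/m²]
Adding exponents of each base unit: kg: 1, m: -1, s: -2
SI base units of pressure: kg/(m·s²)

The claimed units kg/(m·s²) match the derived units, so the claim is correct.

Answer: Yes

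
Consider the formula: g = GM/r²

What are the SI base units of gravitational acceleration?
Units of each symbol in g = GM/r²:
  G (gravitational constant): m³/(kg·s²)
  M (mass): kg
  r (distance): m  → to the power 2 in the denominator, contributes 1/m²

Multiplying the contributions: [m³/(kg·s²)] · [kg] · [1/m²]
Adding exponents of each base unit: m: 1, s: -2
SI base units of gravitational acceleration: m/s²

Answer: m/s²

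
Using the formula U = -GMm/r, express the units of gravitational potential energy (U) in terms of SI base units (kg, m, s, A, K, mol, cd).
Units of each symbol in U = -GMm/r:
  G (gravitational constant): m³/(kg·s²)
  M (mass): kg
  m (mass): kg
  r (distance): m  → in the denominator, contributes 1/m
  The minus sign does not affect the units.

Multiplying the contributions: [m³/(kg·s²)] · [kg] · [kg] · [1/m]
Adding exponents of each base unit: kg: 1, m: 2, s: -2
SI base units of gravitational potential energy: kg·m²/s²

Answer: kg·m²/s²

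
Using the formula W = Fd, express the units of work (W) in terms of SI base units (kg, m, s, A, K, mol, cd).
Units of each symbol in W = Fd:
  F (force): kg·m/s²
  d (displacement): m

Multiplying the contributions: [kg·m/s²] · [m]
Adding exponents of each base unit: kg: 1, m: 2, s: -2
SI base units of work: kg·m²/s²

Answer: kg·m²/s²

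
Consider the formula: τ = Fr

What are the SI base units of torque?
Units of each symbol in τ = Fr:
  F (force): kg·m/s²
  r (lever arm): m

Multiplying the contributions: [kg·m/s²] · [m]
Adding exponents of each base unit: kg: 1, m: 2, s: -2
SI base units of torque: kg·m²/s²

Answer: kg·m²/s²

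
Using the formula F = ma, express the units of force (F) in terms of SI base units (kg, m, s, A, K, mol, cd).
Units of each symbol in F = ma:
  m (mass): kg
  a (acceleration): m/s²

Multiplying the contributions: [kg] · [m/s²]
Adding exponents of each base unit: kg: 1, m: 1, s: -2
SI base units of force: kg·m/s²

Answer: kg·m/s²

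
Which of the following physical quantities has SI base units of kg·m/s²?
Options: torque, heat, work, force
Checking the SI base units of each option:
  torque (τ = Fr): kg·m²/s²  ✗
  heat (Q = mcΔT): kg·m²/s²  ✗
  work (W = Fd): kg·m²/s²  ✗
  force (F = ma): kg·m/s²  ✓ matches

Only force has units kg·m/s².

Answer: force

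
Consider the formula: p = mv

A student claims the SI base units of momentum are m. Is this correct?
Units of each symbol in p = mv:
  m (mass): kg
  v (velocity): m/s

Multiplying the contributions: [kg] · [m/s]
Adding exponents of each base unit: kg: 1, m: 1, s: -1
SI base units of momentum: kg·m/s

The claimed units m (exponents m: 1) do not match the derived units kg·m/s (exponents kg: 1, m: 1, s: -1), so the claim is incorrect.

Answer: No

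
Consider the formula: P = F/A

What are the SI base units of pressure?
Units of each symbol in P = F/A:
  F (force): kg·m/s²
  A (area): m²  → in the denominator, contributes 1/m²

Multiplying the contributions: [kg·m/s²] · [1/m²]
Adding exponents of each base unit: kg: 1, m: -1, s: -2
SI base units of pressure: kg/(m·s²)

Answer: kg/(m·s²)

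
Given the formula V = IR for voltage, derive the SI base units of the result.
Units of each symbol in V = IR:
  I (current): A
  R (resistance, in ohms): kg·m²/(s³·A²)

Multiplying the contributions: [A] · [kg·m²/(s³·A²)]
Adding exponents of each base unit: kg: 1, m: 2, s: -3, A: -1
SI base units of voltage: kg·m²/(s³·A)

Answer: kg·m²/(s³·A)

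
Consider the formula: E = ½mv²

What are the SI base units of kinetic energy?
Units of each symbol in E = ½mv²:
  m (mass): kg
  v (speed): m/s  → to the power 2, contributes m²/s²
  The factor ½ is dimensionless.

Multiplying the contributions: [kg] · [m²/s²]
Adding exponents of each base unit: kg: 1, m: 2, s: -2
SI base units of kinetic energy: kg·m²/s²

Answer: kg·m²/s²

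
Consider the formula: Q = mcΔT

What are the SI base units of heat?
Units of each symbol in Q = mcΔT:
  m (mass): kg
  c (specific heat capacity, in J/(kg·K)): m²/(s²·K)
  ΔT (temperature change): K

Multiplying the contributions: [kg] · [m²/(s²·K)] · [K]
Adding exponents of each base unit: kg: 1, m: 2, s: -2
SI base units of heat: kg·m²/s²

Answer: kg·m²/s²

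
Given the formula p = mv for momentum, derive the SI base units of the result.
Units of each symbol in p = mv:
  m (mass): kg
  v (velocity): m/s

Multiplying the contributions: [kg] · [m/s]
Adding exponents of each base unit: kg: 1, m: 1, s: -1
SI base units of momentum: kg·m/s

Answer: kg·m/s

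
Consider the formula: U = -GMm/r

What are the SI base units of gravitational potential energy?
Units of each symbol in U = -GMm/r:
  G (gravitational constant): m³/(kg·s²)
  M (mass): kg
  m (mass): kg
  r (distance): m  → in the denominator, contributes 1/m
  The minus sign does not affect the units.

Multiplying the contributions: [m³/(kg·s²)] · [kg] · [kg] · [1/m]
Adding exponents of each base unit: kg: 1, m: 2, s: -2
SI base units of gravitational potential energy: kg·m²/s²

Answer: kg·m²/s²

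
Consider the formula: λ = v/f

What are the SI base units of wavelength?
Units of each symbol in λ = v/f:
  v (wave speed): m/s
  f (frequency): 1/s  → in the denominator, contributes s

Multiplying the contributions: [m/s] · [s]
Adding exponents of each base unit: m: 1
SI base units of wavelength: m

Answer: m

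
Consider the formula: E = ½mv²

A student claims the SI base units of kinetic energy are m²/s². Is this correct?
Units of each symbol in E = ½mv²:
  m (mass): kg
  v (speed): m/s  → to the power 2, contributes m²/s²
  The factor ½ is dimensionless.

Multiplying the contributions: [kg] · [m²/s²]
Adding exponents of each base unit: kg: 1, m: 2, s: -2
SI base units of kinetic energy: kg·m²/s²

The claimed units m²/s² (exponents m: 2, s: -2) do not match the derived units kg·m²/s² (exponents kg: 1, m: 2, s: -2), so the claim is incorrect.

Answer: No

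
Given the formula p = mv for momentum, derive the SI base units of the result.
Units of each symbol in p = mv:
  m (mass): kg
  v (velocity): m/s

Multiplying the contributions: [kg] · [m/s]
Adding exponents of each base unit: kg: 1, m: 1, s: -1
SI base units of momentum: kg·m/s

Answer: kg·m/s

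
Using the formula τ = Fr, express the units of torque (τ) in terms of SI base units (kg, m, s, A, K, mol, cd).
Units of each symbol in τ = Fr:
  F (force): kg·m/s²
  r (lever arm): m

Multiplying the contributions: [kg·m/s²] · [m]
Adding exponents of each base unit: kg: 1, m: 2, s: -2
SI base units of torque: kg·m²/s²

Answer: kg·m²/s²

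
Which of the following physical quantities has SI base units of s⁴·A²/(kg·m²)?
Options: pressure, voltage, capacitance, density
Checking the SI base units of each option:
  pressure (P = F/A): kg/(m·s²)  ✗
  voltage (V = IR): kg·m²/(s³·A)  ✗
  capacitance (C = Q/V): s⁴·A²/(kg·m²)  ✓ matches
  density (ρ = m/V): kg/m³  ✗

Only capacitance has units s⁴·A²/(kg·m²).

Answer: capacitance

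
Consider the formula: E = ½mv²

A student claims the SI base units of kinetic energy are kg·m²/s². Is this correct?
Units of each symbol in E = ½mv²:
  m (mass): kg
  v (speed): m/s  → to the power 2, contributes m²/s²
  The factor ½ is dimensionless.

Multiplying the contributions: [kg] · [m²/s²]
Adding exponents of each base unit: kg: 1, m: 2, s: -2
SI base units of kinetic energy: kg·m²/s²

The claimed units kg·m²/s² match the derived units, so the claim is correct.

Answer: Yes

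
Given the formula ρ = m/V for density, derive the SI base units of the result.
Units of each symbol in ρ = m/V:
  m (mass): kg
  V (volume): m³  → in the denominator, contributes 1/m³

Multiplying the contributions: [kg] · [1/m³]
Adding exponents of each base unit: kg: 1, m: -3
SI base units of density: kg/m³

Answer: kg/m³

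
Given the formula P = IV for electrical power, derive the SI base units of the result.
Units of each symbol in P = IV:
  I (current): A
  V (voltage, in volts): kg·m²/(s³·A)

Multiplying the contributions: [A] · [kg·m²/(s³·A)]
Adding exponents of each base unit: kg: 1, m: 2, s: -3
SI base units of electrical power: kg·m²/s³

Answer: kg·m²/s³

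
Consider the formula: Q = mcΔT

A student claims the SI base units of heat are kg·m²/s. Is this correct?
Units of each symbol in Q = mcΔT:
  m (mass): kg
  c (specific heat capacity, in J/(kg·K)): m²/(s²·K)
  ΔT (temperature change): K

Multiplying the contributions: [kg] · [m²/(s²·K)] · [K]
Adding exponents of each base unit: kg: 1, m: 2, s: -2
SI base units of heat: kg·m²/s²

The claimed units kg·m²/s (exponents kg: 1, m: 2, s: -1) do not match the derived units kg·m²/s² (exponents kg: 1, m: 2, s: -2), so the claim is incorrect.

Answer: No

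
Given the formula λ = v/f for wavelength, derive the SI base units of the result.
Units of each symbol in λ = v/f:
  v (wave speed): m/s
  f (frequency): 1/s  → in the denominator, contributes s

Multiplying the contributions: [m/s] · [s]
Adding exponents of each base unit: m: 1
SI base units of wavelength: m

Answer: m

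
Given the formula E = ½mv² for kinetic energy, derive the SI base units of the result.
Units of each symbol in E = ½mv²:
  m (mass): kg
  v (speed): m/s  → to the power 2, contributes m²/s²
  The factor ½ is dimensionless.

Multiplying the contributions: [kg] · [m²/s²]
Adding exponents of each base unit: kg: 1, m: 2, s: -2
SI base units of kinetic energy: kg·m²/s²

Answer: kg·m²/s²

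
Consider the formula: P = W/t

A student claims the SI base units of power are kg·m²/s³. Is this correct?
Units of each symbol in P = W/t:
  W (work): kg·m²/s²
  t (time): s  → in the denominator, contributes 1/s

Multiplying the contributions: [kg·m²/s²] · [1/s]
Adding exponents of each base unit: kg: 1, m: 2, s: -3
SI base units of power: kg·m²/s³

The claimed units kg·m²/s³ match the derived units, so the claim is correct.

Answer: Yes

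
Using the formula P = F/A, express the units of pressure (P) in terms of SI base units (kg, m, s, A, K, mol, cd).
Units of each symbol in P = F/A:
  F (force): kg·m/s²
  A (area): m²  → in the denominator, contributes 1/m²

Multiplying the contributions: [kg·m/s²] · [1/m²]
Adding exponents of each base unit: kg: 1, m: -1, s: -2
SI base units of pressure: kg/(m·s²)

Answer: kg/(m·s²)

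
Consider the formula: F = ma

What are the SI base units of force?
Units of each symbol in F = ma:
  m (mass): kg
  a (acceleration): m/s²

Multiplying the contributions: [kg] · [m/s²]
Adding exponents of each base unit: kg: 1, m: 1, s: -2
SI base units of force: kg·m/s²

Answer: kg·m/s²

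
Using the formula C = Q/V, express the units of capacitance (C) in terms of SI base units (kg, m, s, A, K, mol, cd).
Units of each symbol in C = Q/V:
  Q (charge, in coulombs): s·A
  V (voltage, in volts): kg·m²/(s³·A)  → in the denominator, contributes s³·A/(kg·m²)

Multiplying the contributions: [s·A] · [s³·A/(kg·m²)]
Adding exponents of each base unit: kg: -1, m: -2, s: 4, A: 2
SI base units of capacitance: s⁴·A²/(kg·m²)

Answer: s⁴·A²/(kg·m²)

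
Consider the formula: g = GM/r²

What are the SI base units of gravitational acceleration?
Units of each symbol in g = GM/r²:
  G (gravitational constant): m³/(kg·s²)
  M (mass): kg
  r (distance): m  → to the power 2 in the denominator, contributes 1/m²

Multiplying the contributions: [m³/(kg·s²)] · [kg] · [1/m²]
Adding exponents of each base unit: m: 1, s: -2
SI base units of gravitational acceleration: m/s²

Answer: m/s²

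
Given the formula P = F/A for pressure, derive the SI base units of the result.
Units of each symbol in P = F/A:
  F (force): kg·m/s²
  A (area): m²  → in the denominator, contributes 1/m²

Multiplying the contributions: [kg·m/s²] · [1/m²]
Adding exponents of each base unit: kg: 1, m: -1, s: -2
SI base units of pressure: kg/(m·s²)

Answer: kg/(m·s²)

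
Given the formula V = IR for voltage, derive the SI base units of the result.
Units of each symbol in V = IR:
  I (current): A
  R (resistance, in ohms): kg·m²/(s³·A²)

Multiplying the contributions: [A] · [kg·m²/(s³·A²)]
Adding exponents of each base unit: kg: 1, m: 2, s: -3, A: -1
SI base units of voltage: kg·m²/(s³·A)

Answer: kg·m²/(s³·A)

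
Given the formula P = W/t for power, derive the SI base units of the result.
Units of each symbol in P = W/t:
  W (work): kg·m²/s²
  t (time): s  → in the denominator, contributes 1/s

Multiplying the contributions: [kg·m²/s²] · [1/s]
Adding exponents of each base unit: kg: 1, m: 2, s: -3
SI base units of power: kg·m²/s³

Answer: kg·m²/s³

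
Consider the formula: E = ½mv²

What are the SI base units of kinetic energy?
Units of each symbol in E = ½mv²:
  m (mass): kg
  v (speed): m/s  → to the power 2, contributes m²/s²
  The factor ½ is dimensionless.

Multiplying the contributions: [kg] · [m²/s²]
Adding exponents of each base unit: kg: 1, m: 2, s: -2
SI base units of kinetic energy: kg·m²/s²

Answer: kg·m²/s²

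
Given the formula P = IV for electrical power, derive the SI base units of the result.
Units of each symbol in P = IV:
  I (current): A
  V (voltage, in volts): kg·m²/(s³·A)

Multiplying the contributions: [A] · [kg·m²/(s³·A)]
Adding exponents of each base unit: kg: 1, m: 2, s: -3
SI base units of electrical power: kg·m²/s³

Answer: kg·m²/s³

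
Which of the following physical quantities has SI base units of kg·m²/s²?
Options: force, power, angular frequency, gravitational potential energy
Checking the SI base units of each option:
  force (F = ma): kg·m/s²  ✗
  power (P = W/t): kg·m²/s³  ✗
  angular frequency (ω = 2πf): 1/s  ✗
  gravitational potential energy (U = -GMm/r): kg·m²/s²  ✓ matches

Only gravitational potential energy has units kg·m²/s².

Answer: gravitational potential energy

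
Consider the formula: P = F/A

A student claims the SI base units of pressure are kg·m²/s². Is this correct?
Units of each symbol in P = F/A:
  F (force): kg·m/s²
  A (area): m²  → in the denominator, contributes 1/m²

Multiplying the contributions: [kg·m/s²] · [1/m²]
Adding exponents of each base unit: kg: 1, m: -1, s: -2
SI base units of pressure: kg/(m·s²)

The claimed units kg·m²/s² (exponents kg: 1, m: 2, s: -2) do not match the derived units kg/(m·s²) (exponents kg: 1, m: -1, s: -2), so the claim is incorrect.

Answer: No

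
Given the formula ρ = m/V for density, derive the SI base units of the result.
Units of each symbol in ρ = m/V:
  m (mass): kg
  V (volume): m³  → in the denominator, contributes 1/m³

Multiplying the contributions: [kg] · [1/m³]
Adding exponents of each base unit: kg: 1, m: -3
SI base units of density: kg/m³

Answer: kg/m³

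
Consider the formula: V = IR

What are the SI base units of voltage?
Units of each symbol in V = IR:
  I (current): A
  R (resistance, in ohms): kg·m²/(s³·A²)

Multiplying the contributions: [A] · [kg·m²/(s³·A²)]
Adding exponents of each base unit: kg: 1, m: 2, s: -3, A: -1
SI base units of voltage: kg·m²/(s³·A)

Answer: kg·m²/(s³·A)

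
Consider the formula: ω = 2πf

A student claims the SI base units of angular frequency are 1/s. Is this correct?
Units of each symbol in ω = 2πf:
  f (frequency): 1/s
  The factor 2π is dimensionless.

Multiplying the contributions: [1/s]
Adding exponents of each base unit: s: -1
SI base units of angular frequency: 1/s

The claimed units 1/s match the derived units, so the claim is correct.

Answer: Yes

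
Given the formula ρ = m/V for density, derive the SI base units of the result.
Units of each symbol in ρ = m/V:
  m (mass): kg
  V (volume): m³  → in the denominator, contributes 1/m³

Multiplying the contributions: [kg] · [1/m³]
Adding exponents of each base unit: kg: 1, m: -3
SI base units of density: kg/m³

Answer: kg/m³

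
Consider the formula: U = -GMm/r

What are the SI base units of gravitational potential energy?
Units of each symbol in U = -GMm/r:
  G (gravitational constant): m³/(kg·s²)
  M (mass): kg
  m (mass): kg
  r (distance): m  → in the denominator, contributes 1/m
  The minus sign does not affect the units.

Multiplying the contributions: [m³/(kg·s²)] · [kg] · [kg] · [1/m]
Adding exponents of each base unit: kg: 1, m: 2, s: -2
SI base units of gravitational potential energy: kg·m²/s²

Answer: kg·m²/s²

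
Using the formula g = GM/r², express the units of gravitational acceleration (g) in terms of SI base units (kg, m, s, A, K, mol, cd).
Units of each symbol in g = GM/r²:
  G (gravitational constant): m³/(kg·s²)
  M (mass): kg
  r (distance): m  → to the power 2 in the denominator, contributes 1/m²

Multiplying the contributions: [m³/(kg·s²)] · [kg] · [1/m²]
Adding exponents of each base unit: m: 1, s: -2
SI base units of gravitational acceleration: m/s²

Answer: m/s²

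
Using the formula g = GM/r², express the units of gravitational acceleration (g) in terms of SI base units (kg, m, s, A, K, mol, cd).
Units of each symbol in g = GM/r²:
  G (gravitational constant): m³/(kg·s²)
  M (mass): kg
  r (distance): m  → to the power 2 in the denominator, contributes 1/m²

Multiplying the contributions: [m³/(kg·s²)] · [kg] · [1/m²]
Adding exponents of each base unit: m: 1, s: -2
SI base units of gravitational acceleration: m/s²

Answer: m/s²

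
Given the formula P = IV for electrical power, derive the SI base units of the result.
Units of each symbol in P = IV:
  I (current): A
  V (voltage, in volts): kg·m²/(s³·A)

Multiplying the contributions: [A] · [kg·m²/(s³·A)]
Adding exponents of each base unit: kg: 1, m: 2, s: -3
SI base units of electrical power: kg·m²/s³

Answer: kg·m²/s³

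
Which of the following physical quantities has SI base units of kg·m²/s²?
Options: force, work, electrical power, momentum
Checking the SI base units of each option:
  force (F = ma): kg·m/s²  ✗
  work (W = Fd): kg·m²/s²  ✓ matches
  electrical power (P = IV): kg·m²/s³  ✗
  momentum (p = mv): kg·m/s  ✗

Only work has units kg·m²/s².

Answer: work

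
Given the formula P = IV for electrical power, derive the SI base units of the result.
Units of each symbol in P = IV:
  I (current): A
  V (voltage, in volts): kg·m²/(s³·A)

Multiplying the contributions: [A] · [kg·m²/(s³·A)]
Adding exponents of each base unit: kg: 1, m: 2, s: -3
SI base units of electrical power: kg·m²/s³

Answer: kg·m²/s³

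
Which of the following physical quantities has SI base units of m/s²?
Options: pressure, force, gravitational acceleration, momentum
Checking the SI base units of each option:
  pressure (P = F/A): kg/(m·s²)  ✗
  force (F = ma): kg·m/s²  ✗
  gravitational acceleration (g = GM/r²): m/s²  ✓ matches
  momentum (p = mv): kg·m/s  ✗

Only gravitational acceleration has units m/s².

Answer: gravitational acceleration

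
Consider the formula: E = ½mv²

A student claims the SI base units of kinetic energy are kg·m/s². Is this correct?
Units of each symbol in E = ½mv²:
  m (mass): kg
  v (speed): m/s  → to the power 2, contributes m²/s²
  The factor ½ is dimensionless.

Multiplying the contributions: [kg] · [m²/s²]
Adding exponents of each base unit: kg: 1, m: 2, s: -2
SI base units of kinetic energy: kg·m²/s²

The claimed units kg·m/s² (exponents kg: 1, m: 1, s: -2) do not match the derived units kg·m²/s² (exponents kg: 1, m: 2, s: -2), so the claim is incorrect.

Answer: No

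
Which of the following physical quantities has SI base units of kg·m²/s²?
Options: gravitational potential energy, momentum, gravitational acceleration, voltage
Checking the SI base units of each option:
  gravitational potential energy (U = -GMm/r): kg·m²/s²  ✓ matches
  momentum (p = mv): kg·m/s  ✗
  gravitational acceleration (g = GM/r²): m/s²  ✗
  voltage (V = IR): kg·m²/(s³·A)  ✗

Only gravitational potential energy has units kg·m²/s².

Answer: gravitational potential energy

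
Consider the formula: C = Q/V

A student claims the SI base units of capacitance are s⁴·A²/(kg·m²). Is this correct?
Units of each symbol in C = Q/V:
  Q (charge, in coulombs): s·A
  V (voltage, in volts): kg·m²/(s³·A)  → in the denominator, contributes s³·A/(kg·m²)

Multiplying the contributions: [s·A] · [s³·A/(kg·m²)]
Adding exponents of each base unit: kg: -1, m: -2, s: 4, A: 2
SI base units of capacitance: s⁴·A²/(kg·m²)

The claimed units s⁴·A²/(kg·m²) match the derived units, so the claim is correct.

Answer: Yes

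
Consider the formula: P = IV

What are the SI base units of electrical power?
Units of each symbol in P = IV:
  I (current): A
  V (voltage, in volts): kg·m²/(s³·A)

Multiplying the contributions: [A] · [kg·m²/(s³·A)]
Adding exponents of each base unit: kg: 1, m: 2, s: -3
SI base units of electrical power: kg·m²/s³

Answer: kg·m²/s³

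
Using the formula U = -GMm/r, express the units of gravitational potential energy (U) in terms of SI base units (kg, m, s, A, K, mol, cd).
Units of each symbol in U = -GMm/r:
  G (gravitational constant): m³/(kg·s²)
  M (mass): kg
  m (mass): kg
  r (distance): m  → in the denominator, contributes 1/m
  The minus sign does not affect the units.

Multiplying the contributions: [m³/(kg·s²)] · [kg] · [kg] · [1/m]
Adding exponents of each base unit: kg: 1, m: 2, s: -2
SI base units of gravitational potential energy: kg·m²/s²

Answer: kg·m²/s²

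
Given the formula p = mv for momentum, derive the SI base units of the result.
Units of each symbol in p = mv:
  m (mass): kg
  v (velocity): m/s

Multiplying the contributions: [kg] · [m/s]
Adding exponents of each base unit: kg: 1, m: 1, s: -1
SI base units of momentum: kg·m/s

Answer: kg·m/s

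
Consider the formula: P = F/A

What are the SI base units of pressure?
Units of each symbol in P = F/A:
  F (force): kg·m/s²
  A (area): m²  → in the denominator, contributes 1/m²

Multiplying the contributions: [kg·m/s²] · [1/m²]
Adding exponents of each base unit: kg: 1, m: -1, s: -2
SI base units of pressure: kg/(m·s²)

Answer: kg/(m·s²)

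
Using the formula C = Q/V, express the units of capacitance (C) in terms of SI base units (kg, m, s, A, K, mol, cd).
Units of each symbol in C = Q/V:
  Q (charge, in coulombs): s·A
  V (voltage, in volts): kg·m²/(s³·A)  → in the denominator, contributes s³·A/(kg·m²)

Multiplying the contributions: [s·A] · [s³·A/(kg·m²)]
Adding exponents of each base unit: kg: -1, m: -2, s: 4, A: 2
SI base units of capacitance: s⁴·A²/(kg·m²)

Answer: s⁴·A²/(kg·m²)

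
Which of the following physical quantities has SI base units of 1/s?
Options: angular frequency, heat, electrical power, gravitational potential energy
Checking the SI base units of each option:
  angular frequency (ω = 2πf): 1/s  ✓ matches
  heat (Q = mcΔT): kg·m²/s²  ✗
  electrical power (P = IV): kg·m²/s³  ✗
  gravitational potential energy (U = -GMm/r): kg·m²/s²  ✗

Only angular frequency has units 1/s.

Answer: angular frequency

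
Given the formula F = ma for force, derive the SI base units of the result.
Units of each symbol in F = ma:
  m (mass): kg
  a (acceleration): m/s²

Multiplying the contributions: [kg] · [m/s²]
Adding exponents of each base unit: kg: 1, m: 1, s: -2
SI base units of force: kg·m/s²

Answer: kg·m/s²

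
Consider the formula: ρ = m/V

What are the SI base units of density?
Units of each symbol in ρ = m/V:
  m (mass): kg
  V (volume): m³  → in the denominator, contributes 1/m³

Multiplying the contributions: [kg] · [1/m³]
Adding exponents of each base unit: kg: 1, m: -3
SI base units of density: kg/m³

Answer: kg/m³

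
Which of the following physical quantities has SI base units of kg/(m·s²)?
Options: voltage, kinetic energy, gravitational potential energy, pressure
Checking the SI base units of each option:
  voltage (V = IR): kg·m²/(s³·A)  ✗
  kinetic energy (E = ½mv²): kg·m²/s²  ✗
  gravitational potential energy (U = -GMm/r): kg·m²/s²  ✗
  pressure (P = F/A): kg/(m·s²)  ✓ matches

Only pressure has units kg/(m·s²).

Answer: pressure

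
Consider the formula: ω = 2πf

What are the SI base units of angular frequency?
Units of each symbol in ω = 2πf:
  f (frequency): 1/s
  The factor 2π is dimensionless.

Multiplying the contributions: [1/s]
Adding exponents of each base unit: s: -1
SI base units of angular frequency: 1/s

Answer: 1/s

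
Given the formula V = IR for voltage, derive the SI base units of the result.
Units of each symbol in V = IR:
  I (current): A
  R (resistance, in ohms): kg·m²/(s³·A²)

Multiplying the contributions: [A] · [kg·m²/(s³·A²)]
Adding exponents of each base unit: kg: 1, m: 2, s: -3, A: -1
SI base units of voltage: kg·m²/(s³·A)

Answer: kg·m²/(s³·A)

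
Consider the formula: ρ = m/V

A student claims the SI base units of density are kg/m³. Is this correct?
Units of each symbol in ρ = m/V:
  m (mass): kg
  V (volume): m³  → in the denominator, contributes 1/m³

Multiplying the contributions: [kg] · [1/m³]
Adding exponents of each base unit: kg: 1, m: -3
SI base units of density: kg/m³

The claimed units kg/m³ match the derived units, so the claim is correct.

Answer: Yes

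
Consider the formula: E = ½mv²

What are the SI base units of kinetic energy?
Units of each symbol in E = ½mv²:
  m (mass): kg
  v (speed): m/s  → to the power 2, contributes m²/s²
  The factor ½ is dimensionless.

Multiplying the contributions: [kg] · [m²/s²]
Adding exponents of each base unit: kg: 1, m: 2, s: -2
SI base units of kinetic energy: kg·m²/s²

Answer: kg·m²/s²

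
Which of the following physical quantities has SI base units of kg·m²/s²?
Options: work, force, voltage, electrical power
Checking the SI base units of each option:
  work (W = Fd): kg·m²/s²  ✓ matches
  force (F = ma): kg·m/s²  ✗
  voltage (V = IR): kg·m²/(s³·A)  ✗
  electrical power (P = IV): kg·m²/s³  ✗

Only work has units kg·m²/s².

Answer: work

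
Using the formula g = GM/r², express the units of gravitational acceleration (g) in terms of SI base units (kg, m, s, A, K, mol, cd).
Units of each symbol in g = GM/r²:
  G (gravitational constant): m³/(kg·s²)
  M (mass): kg
  r (distance): m  → to the power 2 in the denominator, contributes 1/m²

Multiplying the contributions: [m³/(kg·s²)] · [kg] · [1/m²]
Adding exponents of each base unit: m: 1, s: -2
SI base units of gravitational acceleration: m/s²

Answer: m/s²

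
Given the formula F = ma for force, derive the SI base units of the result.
Units of each symbol in F = ma:
  m (mass): kg
  a (acceleration): m/s²

Multiplying the contributions: [kg] · [m/s²]
Adding exponents of each base unit: kg: 1, m: 1, s: -2
SI base units of force: kg·m/s²

Answer: kg·m/s²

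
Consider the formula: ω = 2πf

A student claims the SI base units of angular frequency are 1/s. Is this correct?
Units of each symbol in ω = 2πf:
  f (frequency): 1/s
  The factor 2π is dimensionless.

Multiplying the contributions: [1/s]
Adding exponents of each base unit: s: -1
SI base units of angular frequency: 1/s

The claimed units 1/s match the derived units, so the claim is correct.

Answer: Yes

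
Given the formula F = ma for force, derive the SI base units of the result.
Units of each symbol in F = ma:
  m (mass): kg
  a (acceleration): m/s²

Multiplying the contributions: [kg] · [m/s²]
Adding exponents of each base unit: kg: 1, m: 1, s: -2
SI base units of force: kg·m/s²

Answer: kg·m/s²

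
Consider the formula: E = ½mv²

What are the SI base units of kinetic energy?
Units of each symbol in E = ½mv²:
  m (mass): kg
  v (speed): m/s  → to the power 2, contributes m²/s²
  The factor ½ is dimensionless.

Multiplying the contributions: [kg] · [m²/s²]
Adding exponents of each base unit: kg: 1, m: 2, s: -2
SI base units of kinetic energy: kg·m²/s²

Answer: kg·m²/s²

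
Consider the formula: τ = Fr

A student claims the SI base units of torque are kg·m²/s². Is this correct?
Units of each symbol in τ = Fr:
  F (force): kg·m/s²
  r (lever arm): m

Multiplying the contributions: [kg·m/s²] · [m]
Adding exponents of each base unit: kg: 1, m: 2, s: -2
SI base units of torque: kg·m²/s²

The claimed units kg·m²/s² match the derived units, so the claim is correct.

Answer: Yes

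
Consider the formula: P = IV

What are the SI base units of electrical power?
Units of each symbol in P = IV:
  I (current): A
  V (voltage, in volts): kg·m²/(s³·A)

Multiplying the contributions: [A] · [kg·m²/(s³·A)]
Adding exponents of each base unit: kg: 1, m: 2, s: -3
SI base units of electrical power: kg·m²/s³

Answer: kg·m²/s³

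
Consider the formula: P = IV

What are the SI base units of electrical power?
Units of each symbol in P = IV:
  I (current): A
  V (voltage, in volts): kg·m²/(s³·A)

Multiplying the contributions: [A] · [kg·m²/(s³·A)]
Adding exponents of each base unit: kg: 1, m: 2, s: -3
SI base units of electrical power: kg·m²/s³

Answer: kg·m²/s³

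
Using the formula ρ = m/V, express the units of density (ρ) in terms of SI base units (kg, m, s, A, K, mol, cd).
Units of each symbol in ρ = m/V:
  m (mass): kg
  V (volume): m³  → in the denominator, contributes 1/m³

Multiplying the contributions: [kg] · [1/m³]
Adding exponents of each base unit: kg: 1, m: -3
SI base units of density: kg/m³

Answer: kg/m³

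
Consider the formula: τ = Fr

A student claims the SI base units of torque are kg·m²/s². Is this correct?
Units of each symbol in τ = Fr:
  F (force): kg·m/s²
  r (lever arm): m

Multiplying the contributions: [kg·m/s²] · [m]
Adding exponents of each base unit: kg: 1, m: 2, s: -2
SI base units of torque: kg·m²/s²

The claimed units kg·m²/s² match the derived units, so the claim is correct.

Answer: Yes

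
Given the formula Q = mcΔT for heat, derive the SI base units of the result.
Units of each symbol in Q = mcΔT:
  m (mass): kg
  c (specific heat capacity, in J/(kg·K)): m²/(s²·K)
  ΔT (temperature change): K

Multiplying the contributions: [kg] · [m²/(s²·K)] · [K]
Adding exponents of each base unit: kg: 1, m: 2, s: -2
SI base units of heat: kg·m²/s²

Answer: kg·m²/s²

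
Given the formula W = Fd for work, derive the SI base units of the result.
Units of each symbol in W = Fd:
  F (force): kg·m/s²
  d (displacement): m

Multiplying the contributions: [kg·m/s²] · [m]
Adding exponents of each base unit: kg: 1, m: 2, s: -2
SI base units of work: kg·m²/s²

Answer: kg·m²/s²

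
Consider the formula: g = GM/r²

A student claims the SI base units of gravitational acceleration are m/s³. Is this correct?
Units of each symbol in g = GM/r²:
  G (gravitational constant): m³/(kg·s²)
  M (mass): kg
  r (distance): m  → to the power 2 in the denominator, contributes 1/m²

Multiplying the contributions: [m³/(kg·s²)] · [kg] · [1/m²]
Adding exponents of each base unit: m: 1, s: -2
SI base units of gravitational acceleration: m/s²

The claimed units m/s³ (exponents m: 1, s: -3) do not match the derived units m/s² (exponents m: 1, s: -2), so the claim is incorrect.

Answer: No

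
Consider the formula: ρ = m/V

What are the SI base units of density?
Units of each symbol in ρ = m/V:
  m (mass): kg
  V (volume): m³  → in the denominator, contributes 1/m³

Multiplying the contributions: [kg] · [1/m³]
Adding exponents of each base unit: kg: 1, m: -3
SI base units of density: kg/m³

Answer: kg/m³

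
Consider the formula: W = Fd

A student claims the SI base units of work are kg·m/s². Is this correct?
Units of each symbol in W = Fd:
  F (force): kg·m/s²
  d (displacement): m

Multiplying the contributions: [kg·m/s²] · [m]
Adding exponents of each base unit: kg: 1, m: 2, s: -2
SI base units of work: kg·m²/s²

The claimed units kg·m/s² (exponents kg: 1, m: 1, s: -2) do not match the derived units kg·m²/s² (exponents kg: 1, m: 2, s: -2), so the claim is incorrect.

Answer: No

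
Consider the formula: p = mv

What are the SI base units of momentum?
Units of each symbol in p = mv:
  m (mass): kg
  v (velocity): m/s

Multiplying the contributions: [kg] · [m/s]
Adding exponents of each base unit: kg: 1, m: 1, s: -1
SI base units of momentum: kg·m/s

Answer: kg·m/s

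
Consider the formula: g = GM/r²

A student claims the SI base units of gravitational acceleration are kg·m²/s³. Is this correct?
Units of each symbol in g = GM/r²:
  G (gravitational constant): m³/(kg·s²)
  M (mass): kg
  r (distance): m  → to the power 2 in the denominator, contributes 1/m²

Multiplying the contributions: [m³/(kg·s²)] · [kg] · [1/m²]
Adding exponents of each base unit: m: 1, s: -2
SI base units of gravitational acceleration: m/s²

The claimed units kg·m²/s³ (exponents kg: 1, m: 2, s: -3) do not match the derived units m/s² (exponents m: 1, s: -2), so the claim is incorrect.

Answer: No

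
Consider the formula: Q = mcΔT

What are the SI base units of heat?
Units of each symbol in Q = mcΔT:
  m (mass): kg
  c (specific heat capacity, in J/(kg·K)): m²/(s²·K)
  ΔT (temperature change): K

Multiplying the contributions: [kg] · [m²/(s²·K)] · [K]
Adding exponents of each base unit: kg: 1, m: 2, s: -2
SI base units of heat: kg·m²/s²

Answer: kg·m²/s²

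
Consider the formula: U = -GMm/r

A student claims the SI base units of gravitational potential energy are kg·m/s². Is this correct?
Units of each symbol in U = -GMm/r:
  G (gravitational constant): m³/(kg·s²)
  M (mass): kg
  m (mass): kg
  r (distance): m  → in the denominator, contributes 1/m
  The minus sign does not affect the units.

Multiplying the contributions: [m³/(kg·s²)] · [kg] · [kg] · [1/m]
Adding exponents of each base unit: kg: 1, m: 2, s: -2
SI base units of gravitational potential energy: kg·m²/s²

The claimed units kg·m/s² (exponents kg: 1, m: 1, s: -2) do not match the derived units kg·m²/s² (exponents kg: 1, m: 2, s: -2), so the claim is incorrect.

Answer: No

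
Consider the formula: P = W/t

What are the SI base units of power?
Units of each symbol in P = W/t:
  W (work): kg·m²/s²
  t (time): s  → in the denominator, contributes 1/s

Multiplying the contributions: [kg·m²/s²] · [1/s]
Adding exponents of each base unit: kg: 1, m: 2, s: -3
SI base units of power: kg·m²/s³

Answer: kg·m²/s³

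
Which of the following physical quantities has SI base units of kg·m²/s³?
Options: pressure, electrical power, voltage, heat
Checking the SI base units of each option:
  pressure (P = F/A): kg/(m·s²)  ✗
  electrical power (P = IV): kg·m²/s³  ✓ matches
  voltage (V = IR): kg·m²/(s³·A)  ✗
  heat (Q = mcΔT): kg·m²/s²  ✗

Only electrical power has units kg·m²/s³.

Answer: electrical power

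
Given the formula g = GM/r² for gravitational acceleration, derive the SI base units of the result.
Units of each symbol in g = GM/r²:
  G (gravitational constant): m³/(kg·s²)
  M (mass): kg
  r (distance): m  → to the power 2 in the denominator, contributes 1/m²

Multiplying the contributions: [m³/(kg·s²)] · [kg] · [1/m²]
Adding exponents of each base unit: m: 1, s: -2
SI base units of gravitational acceleration: m/s²

Answer: m/s²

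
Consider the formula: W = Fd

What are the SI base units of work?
Units of each symbol in W = Fd:
  F (force): kg·m/s²
  d (displacement): m

Multiplying the contributions: [kg·m/s²] · [m]
Adding exponents of each base unit: kg: 1, m: 2, s: -2
SI base units of work: kg·m²/s²

Answer: kg·m²/s²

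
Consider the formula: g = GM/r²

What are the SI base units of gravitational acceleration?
Units of each symbol in g = GM/r²:
  G (gravitational constant): m³/(kg·s²)
  M (mass): kg
  r (distance): m  → to the power 2 in the denominator, contributes 1/m²

Multiplying the contributions: [m³/(kg·s²)] · [kg] · [1/m²]
Adding exponents of each base unit: m: 1, s: -2
SI base units of gravitational acceleration: m/s²

Answer: m/s²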